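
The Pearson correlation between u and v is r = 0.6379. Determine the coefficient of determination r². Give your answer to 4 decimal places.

0.4069

r² = (0.6379)² = 0.4069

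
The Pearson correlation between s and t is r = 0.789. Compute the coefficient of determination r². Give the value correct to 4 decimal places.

r² = (0.789)² = 0.6225

0.6225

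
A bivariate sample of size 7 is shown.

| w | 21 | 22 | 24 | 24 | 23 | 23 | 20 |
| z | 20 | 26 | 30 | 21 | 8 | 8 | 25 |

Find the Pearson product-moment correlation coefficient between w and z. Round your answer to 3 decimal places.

n = 7, Σw = 157, Σz = 138, Σw² = 3535, Σz² = 3170, Σwz = 3084
nΣwz − ΣwΣz = 21588 − 21666 = -78
nΣw² − (Σw)² = 24745 − 24649 = 96; nΣz² − (Σz)² = 22190 − 19044 = 3146
r = -78 / √(96 × 3146) = -78 / 549.5598 ≈ -0.142

-0.142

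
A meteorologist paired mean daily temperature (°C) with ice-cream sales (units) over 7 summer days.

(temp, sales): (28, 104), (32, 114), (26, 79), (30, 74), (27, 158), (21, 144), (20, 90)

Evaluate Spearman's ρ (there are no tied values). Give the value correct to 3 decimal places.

Rank temp: 5, 7, 3, 6, 4, 2, 1
Rank sales: 4, 5, 2, 1, 7, 6, 3
d = rank(temp) − rank(sales): 1, 2, 1, 5, -3, -4, -2; Σd² = 60
ρ = 1 − 6Σd² / [n(n²−1)] = 1 − 6×60 / (7×48) = 1 − 360/336 ≈ -0.071

-0.071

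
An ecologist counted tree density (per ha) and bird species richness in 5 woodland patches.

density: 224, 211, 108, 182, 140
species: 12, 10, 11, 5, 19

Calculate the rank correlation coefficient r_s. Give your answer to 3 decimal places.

Rank density: 5, 4, 1, 3, 2
Rank species: 4, 2, 3, 1, 5
d = rank(density) − rank(species): 1, 2, -2, 2, -3; Σd² = 22
ρ = 1 − 6Σd² / [n(n²−1)] = 1 − 6×22 / (5×24) = 1 − 132/120 ≈ -0.100

-0.100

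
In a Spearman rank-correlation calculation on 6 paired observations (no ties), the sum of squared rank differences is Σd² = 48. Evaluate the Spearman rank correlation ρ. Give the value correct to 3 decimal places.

ρ = 1 − 6Σd² / [n(n²−1)] = 1 − 6×48 / (6×35)
  = 1 − 288/210 = 1 − 1.3714 ≈ -0.371

-0.371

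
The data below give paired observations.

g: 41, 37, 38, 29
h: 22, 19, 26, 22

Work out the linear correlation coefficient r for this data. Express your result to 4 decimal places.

0.1076

n = 4, Σg = 145, Σh = 89, Σg² = 5335, Σh² = 2005, Σgh = 3231
nΣgh − ΣgΣh = 12924 − 12905 = 19
nΣg² − (Σg)² = 21340 − 21025 = 315; nΣh² − (Σh)² = 8020 − 7921 = 99
r = 19 / √(315 × 99) = 19 / 176.5928 ≈ 0.1076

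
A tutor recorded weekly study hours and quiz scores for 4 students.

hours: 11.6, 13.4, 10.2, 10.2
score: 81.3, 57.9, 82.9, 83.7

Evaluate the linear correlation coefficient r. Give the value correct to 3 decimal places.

-0.931

n = 4, Σx = 45.4, Σy = 305.8, Σx² = 522.2, Σy² = 23840.2, Σxy = 3418.26
nΣxy − ΣxΣy = 13673.04 − 13883.32 = -210.28
nΣx² − (Σx)² = 2088.8 − 2061.16 = 27.64; nΣy² − (Σy)² = 95360.8 − 93513.64 = 1847.16
r = -210.28 / √(27.64 × 1847.16) = -210.28 / 225.9546 ≈ -0.931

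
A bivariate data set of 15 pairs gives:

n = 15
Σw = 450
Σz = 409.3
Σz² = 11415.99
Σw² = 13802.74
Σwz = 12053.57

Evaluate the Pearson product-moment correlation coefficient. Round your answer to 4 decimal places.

r = (nΣwz − ΣwΣz) / √[(nΣw² − (Σw)²)(nΣz² − (Σz)²)]
Numerator: 15×12053.57 − 450×409.3 = -3381.45
Denominator: √[(207041.1 − 202500)(171239.85 − 167526.49)] = √[4541.1 × 3713.36] = 4106.4266
r = -3381.45 / 4106.4266 ≈ -0.8235

-0.8235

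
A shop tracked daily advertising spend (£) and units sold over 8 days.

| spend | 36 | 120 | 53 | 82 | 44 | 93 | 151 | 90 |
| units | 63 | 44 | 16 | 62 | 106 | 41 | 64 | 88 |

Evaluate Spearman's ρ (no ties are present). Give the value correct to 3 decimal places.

Rank spend: 1, 7, 3, 4, 2, 6, 8, 5
Rank units: 5, 3, 1, 4, 8, 2, 6, 7
d = rank(spend) − rank(units): -4, 4, 2, 0, -6, 4, 2, -2; Σd² = 96
ρ = 1 − 6Σd² / [n(n²−1)] = 1 − 6×96 / (8×63) = 1 − 576/504 ≈ -0.143

-0.143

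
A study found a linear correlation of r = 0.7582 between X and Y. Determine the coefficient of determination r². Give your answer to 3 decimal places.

r² = (0.7582)² = 0.575

0.575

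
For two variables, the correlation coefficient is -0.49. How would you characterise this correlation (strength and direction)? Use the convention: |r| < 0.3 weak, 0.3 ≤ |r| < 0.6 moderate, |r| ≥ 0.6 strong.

moderate negative

r = -0.49 < 0 so the relationship is negative.
|r| = 0.49, which falls in the moderate range.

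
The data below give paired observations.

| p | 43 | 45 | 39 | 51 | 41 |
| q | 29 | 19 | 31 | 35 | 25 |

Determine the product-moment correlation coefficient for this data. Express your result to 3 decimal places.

0.292

n = 5, Σp = 219, Σq = 139, Σp² = 9677, Σq² = 4013, Σpq = 6121
nΣpq − ΣpΣq = 30605 − 30441 = 164
nΣp² − (Σp)² = 48385 − 47961 = 424; nΣq² − (Σq)² = 20065 − 19321 = 744
r = 164 / √(424 × 744) = 164 / 561.6547 ≈ 0.292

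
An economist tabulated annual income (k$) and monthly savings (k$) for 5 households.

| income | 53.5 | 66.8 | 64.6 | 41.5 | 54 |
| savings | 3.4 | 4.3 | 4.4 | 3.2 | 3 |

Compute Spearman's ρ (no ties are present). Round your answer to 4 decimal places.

0.6000

Rank income: 2, 5, 4, 1, 3
Rank savings: 3, 4, 5, 2, 1
d = rank(income) − rank(savings): -1, 1, -1, -1, 2; Σd² = 8
ρ = 1 − 6Σd² / [n(n²−1)] = 1 − 6×8 / (5×24) = 1 − 48/120 ≈ 0.6000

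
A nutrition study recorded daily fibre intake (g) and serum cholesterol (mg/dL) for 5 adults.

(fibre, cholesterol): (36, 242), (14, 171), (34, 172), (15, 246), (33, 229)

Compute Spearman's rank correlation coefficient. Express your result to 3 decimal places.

0.300

Rank fibre: 5, 1, 4, 2, 3
Rank cholesterol: 4, 1, 2, 5, 3
d = rank(fibre) − rank(cholesterol): 1, 0, 2, -3, 0; Σd² = 14
ρ = 1 − 6Σd² / [n(n²−1)] = 1 − 6×14 / (5×24) = 1 − 84/120 ≈ 0.300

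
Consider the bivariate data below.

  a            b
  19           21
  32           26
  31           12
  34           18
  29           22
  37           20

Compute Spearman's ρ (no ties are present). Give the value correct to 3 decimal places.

-0.257

Rank a: 1, 4, 3, 5, 2, 6
Rank b: 4, 6, 1, 2, 5, 3
d = rank(a) − rank(b): -3, -2, 2, 3, -3, 3; Σd² = 44
ρ = 1 − 6Σd² / [n(n²−1)] = 1 − 6×44 / (6×35) = 1 − 264/210 ≈ -0.257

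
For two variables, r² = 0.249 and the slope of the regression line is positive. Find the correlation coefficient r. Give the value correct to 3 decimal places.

|r| = √0.249 = 0.499
The association is positive, so r = 0.499.

0.499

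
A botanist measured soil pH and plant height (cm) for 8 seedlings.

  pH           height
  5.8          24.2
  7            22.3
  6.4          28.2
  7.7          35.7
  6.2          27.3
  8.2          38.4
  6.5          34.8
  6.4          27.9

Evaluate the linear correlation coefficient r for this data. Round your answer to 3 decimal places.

n = 8, Σx = 54.2, Σy = 238.8, Σx² = 371.78, Σy² = 7361.96, Σxy = 1640.73
nΣxy − ΣxΣy = 13125.84 − 12942.96 = 182.88
nΣx² − (Σx)² = 2974.24 − 2937.64 = 36.6; nΣy² − (Σy)² = 58895.68 − 57025.44 = 1870.24
r = 182.88 / √(36.6 × 1870.24) = 182.88 / 261.6310 ≈ 0.699

0.699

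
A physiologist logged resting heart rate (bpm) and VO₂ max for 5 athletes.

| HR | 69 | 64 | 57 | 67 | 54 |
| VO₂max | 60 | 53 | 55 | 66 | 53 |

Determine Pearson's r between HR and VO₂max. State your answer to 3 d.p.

0.689

n = 5, Σx = 311, Σy = 287, Σx² = 19511, Σy² = 16599, Σxy = 17951
nΣxy − ΣxΣy = 89755 − 89257 = 498
nΣx² − (Σx)² = 97555 − 96721 = 834; nΣy² − (Σy)² = 82995 − 82369 = 626
r = 498 / √(834 × 626) = 498 / 722.5538 ≈ 0.689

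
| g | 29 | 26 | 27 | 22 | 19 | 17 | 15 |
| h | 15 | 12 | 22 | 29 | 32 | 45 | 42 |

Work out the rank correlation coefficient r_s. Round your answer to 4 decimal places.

Rank g: 7, 5, 6, 4, 3, 2, 1
Rank h: 2, 1, 3, 4, 5, 7, 6
d = rank(g) − rank(h): 5, 4, 3, 0, -2, -5, -5; Σd² = 104
ρ = 1 − 6Σd² / [n(n²−1)] = 1 − 6×104 / (7×48) = 1 − 624/336 ≈ -0.8571

-0.8571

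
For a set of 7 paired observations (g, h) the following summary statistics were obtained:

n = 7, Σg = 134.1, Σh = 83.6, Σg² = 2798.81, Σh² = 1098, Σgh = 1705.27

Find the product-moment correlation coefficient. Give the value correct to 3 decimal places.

r = (nΣgh − ΣgΣh) / √[(nΣg² − (Σg)²)(nΣh² − (Σh)²)]
Numerator: 7×1705.27 − 134.1×83.6 = 726.13
Denominator: √[(19591.67 − 17982.81)(7686 − 6988.96)] = √[1608.86 × 697.04] = 1058.9805
r = 726.13 / 1058.9805 ≈ 0.686

0.686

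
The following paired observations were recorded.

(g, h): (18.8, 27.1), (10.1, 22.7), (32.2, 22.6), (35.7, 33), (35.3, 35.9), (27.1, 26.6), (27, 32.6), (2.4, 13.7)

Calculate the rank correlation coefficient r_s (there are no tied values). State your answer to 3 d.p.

Rank g: 3, 2, 6, 8, 7, 5, 4, 1
Rank h: 5, 3, 2, 7, 8, 4, 6, 1
d = rank(g) − rank(h): -2, -1, 4, 1, -1, 1, -2, 0; Σd² = 28
ρ = 1 − 6Σd² / [n(n²−1)] = 1 − 6×28 / (8×63) = 1 − 168/504 ≈ 0.667

0.667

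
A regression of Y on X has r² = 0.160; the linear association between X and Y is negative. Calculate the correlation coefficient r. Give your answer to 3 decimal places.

|r| = √0.160 = 0.400
The association is negative, so r = −0.400.

-0.400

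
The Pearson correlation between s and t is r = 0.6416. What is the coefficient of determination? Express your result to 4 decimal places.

0.4117

r² = (0.6416)² = 0.4117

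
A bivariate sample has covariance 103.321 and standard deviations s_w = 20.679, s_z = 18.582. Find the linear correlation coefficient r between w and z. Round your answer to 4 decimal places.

r = Cov(w,z) / (s_w · s_z) = 103.321 / (20.679 × 18.582)
  = 103.321 / 384.2572 ≈ 0.2689

0.2689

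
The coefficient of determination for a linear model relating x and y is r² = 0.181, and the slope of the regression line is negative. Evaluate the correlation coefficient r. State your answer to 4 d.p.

-0.4254

|r| = √0.181 = 0.4254
The association is negative, so r = −0.4254.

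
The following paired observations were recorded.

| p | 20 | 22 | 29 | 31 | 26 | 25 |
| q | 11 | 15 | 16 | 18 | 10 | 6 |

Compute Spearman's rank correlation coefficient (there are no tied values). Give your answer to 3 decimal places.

Rank p: 1, 2, 5, 6, 4, 3
Rank q: 3, 4, 5, 6, 2, 1
d = rank(p) − rank(q): -2, -2, 0, 0, 2, 2; Σd² = 16
ρ = 1 − 6Σd² / [n(n²−1)] = 1 − 6×16 / (6×35) = 1 − 96/210 ≈ 0.543

0.543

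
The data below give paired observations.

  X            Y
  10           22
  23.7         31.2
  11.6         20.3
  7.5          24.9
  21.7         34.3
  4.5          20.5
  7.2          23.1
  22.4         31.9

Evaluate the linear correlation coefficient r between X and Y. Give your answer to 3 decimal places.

0.896

n = 8, ΣX = 108.6, ΣY = 208.2, ΣX² = 1897.24, ΣY² = 5637.5, ΣXY = 3099.11
nΣXY − ΣXΣY = 24792.88 − 22610.52 = 2182.36
nΣX² − (ΣX)² = 15177.92 − 11793.96 = 3383.96; nΣY² − (ΣY)² = 45100 − 43347.24 = 1752.76
r = 2182.36 / √(3383.96 × 1752.76) = 2182.36 / 2435.4198 ≈ 0.896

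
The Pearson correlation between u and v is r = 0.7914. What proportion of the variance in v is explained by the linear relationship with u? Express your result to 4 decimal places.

0.6263

r² = (0.7914)² = 0.6263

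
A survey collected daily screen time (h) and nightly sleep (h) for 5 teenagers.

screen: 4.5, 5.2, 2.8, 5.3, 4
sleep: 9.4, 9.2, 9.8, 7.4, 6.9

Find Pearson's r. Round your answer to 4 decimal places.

n = 5, Σx = 21.8, Σy = 42.7, Σx² = 99.22, Σy² = 371.41, Σxy = 184.4
nΣxy − ΣxΣy = 922 − 930.86 = -8.86
nΣx² − (Σx)² = 496.1 − 475.24 = 20.86; nΣy² − (Σy)² = 1857.05 − 1823.29 = 33.76
r = -8.86 / √(20.86 × 33.76) = -8.86 / 26.5374 ≈ -0.3339

-0.3339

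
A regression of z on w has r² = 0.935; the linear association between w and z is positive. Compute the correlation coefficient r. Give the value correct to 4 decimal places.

|r| = √0.935 = 0.9670
The association is positive, so r = 0.9670.

0.9670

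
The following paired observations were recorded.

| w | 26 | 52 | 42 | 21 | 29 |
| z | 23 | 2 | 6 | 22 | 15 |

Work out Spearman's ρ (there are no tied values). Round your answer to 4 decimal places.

-0.9000

Rank w: 2, 5, 4, 1, 3
Rank z: 5, 1, 2, 4, 3
d = rank(w) − rank(z): -3, 4, 2, -3, 0; Σd² = 38
ρ = 1 − 6Σd² / [n(n²−1)] = 1 − 6×38 / (5×24) = 1 − 228/120 ≈ -0.9000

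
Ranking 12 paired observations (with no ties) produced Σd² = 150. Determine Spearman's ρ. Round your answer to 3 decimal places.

0.476

ρ = 1 − 6Σd² / [n(n²−1)] = 1 − 6×150 / (12×143)
  = 1 − 900/1716 = 1 − 0.5245 ≈ 0.476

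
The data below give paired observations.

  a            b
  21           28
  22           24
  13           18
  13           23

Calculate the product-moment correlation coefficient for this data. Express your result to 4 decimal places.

n = 4, Σa = 69, Σb = 93, Σa² = 1263, Σb² = 2213, Σab = 1649
nΣab − ΣaΣb = 6596 − 6417 = 179
nΣa² − (Σa)² = 5052 − 4761 = 291; nΣb² − (Σb)² = 8852 − 8649 = 203
r = 179 / √(291 × 203) = 179 / 243.0494 ≈ 0.7365

0.7365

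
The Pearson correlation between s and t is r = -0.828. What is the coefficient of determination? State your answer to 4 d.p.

0.6856

r² = (-0.828)² = 0.6856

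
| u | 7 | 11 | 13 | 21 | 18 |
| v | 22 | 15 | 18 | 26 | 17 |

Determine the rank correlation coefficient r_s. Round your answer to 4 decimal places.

0.3000

Rank u: 1, 2, 3, 5, 4
Rank v: 4, 1, 3, 5, 2
d = rank(u) − rank(v): -3, 1, 0, 0, 2; Σd² = 14
ρ = 1 − 6Σd² / [n(n²−1)] = 1 − 6×14 / (5×24) = 1 − 84/120 ≈ 0.3000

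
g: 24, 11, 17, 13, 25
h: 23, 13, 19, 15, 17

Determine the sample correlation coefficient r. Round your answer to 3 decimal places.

n = 5, Σg = 90, Σh = 87, Σg² = 1780, Σh² = 1573, Σgh = 1638
nΣgh − ΣgΣh = 8190 − 7830 = 360
nΣg² − (Σg)² = 8900 − 8100 = 800; nΣh² − (Σh)² = 7865 − 7569 = 296
r = 360 / √(800 × 296) = 360 / 486.6210 ≈ 0.740

0.740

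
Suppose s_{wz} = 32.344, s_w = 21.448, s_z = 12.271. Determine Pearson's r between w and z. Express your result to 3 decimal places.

r = Cov(w,z) / (s_w · s_z) = 32.344 / (21.448 × 12.271)
  = 32.344 / 263.1884 ≈ 0.123

0.123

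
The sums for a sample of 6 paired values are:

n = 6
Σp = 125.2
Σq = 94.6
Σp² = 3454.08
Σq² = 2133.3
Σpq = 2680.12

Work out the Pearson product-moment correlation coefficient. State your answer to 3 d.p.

0.961

r = (nΣpq − ΣpΣq) / √[(nΣp² − (Σp)²)(nΣq² − (Σq)²)]
Numerator: 6×2680.12 − 125.2×94.6 = 4236.8
Denominator: √[(20724.48 − 15675.04)(12799.8 − 8949.16)] = √[5049.44 × 3850.64] = 4409.4870
r = 4236.8 / 4409.4870 ≈ 0.961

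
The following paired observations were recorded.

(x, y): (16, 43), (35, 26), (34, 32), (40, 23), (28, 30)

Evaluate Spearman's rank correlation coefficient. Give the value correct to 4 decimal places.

-0.9000

Rank x: 1, 4, 3, 5, 2
Rank y: 5, 2, 4, 1, 3
d = rank(x) − rank(y): -4, 2, -1, 4, -1; Σd² = 38
ρ = 1 − 6Σd² / [n(n²−1)] = 1 − 6×38 / (5×24) = 1 − 228/120 ≈ -0.9000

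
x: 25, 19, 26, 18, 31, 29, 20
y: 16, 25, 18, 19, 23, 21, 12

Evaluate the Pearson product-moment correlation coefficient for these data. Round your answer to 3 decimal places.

0.232

n = 7, Σx = 168, Σy = 134, Σx² = 4188, Σy² = 2680, Σxy = 3247
nΣxy − ΣxΣy = 22729 − 22512 = 217
nΣx² − (Σx)² = 29316 − 28224 = 1092; nΣy² − (Σy)² = 18760 − 17956 = 804
r = 217 / √(1092 × 804) = 217 / 936.9995 ≈ 0.232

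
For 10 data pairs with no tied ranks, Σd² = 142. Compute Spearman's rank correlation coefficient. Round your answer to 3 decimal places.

ρ = 1 − 6Σd² / [n(n²−1)] = 1 − 6×142 / (10×99)
  = 1 − 852/990 = 1 − 0.8606 ≈ 0.139

0.139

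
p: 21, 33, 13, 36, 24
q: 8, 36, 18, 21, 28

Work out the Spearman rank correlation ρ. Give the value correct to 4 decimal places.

0.6000

Rank p: 2, 4, 1, 5, 3
Rank q: 1, 5, 2, 3, 4
d = rank(p) − rank(q): 1, -1, -1, 2, -1; Σd² = 8
ρ = 1 − 6Σd² / [n(n²−1)] = 1 − 6×8 / (5×24) = 1 − 48/120 ≈ 0.6000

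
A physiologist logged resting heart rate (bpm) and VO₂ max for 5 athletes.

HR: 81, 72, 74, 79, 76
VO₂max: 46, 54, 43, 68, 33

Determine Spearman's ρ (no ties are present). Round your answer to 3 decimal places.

Rank HR: 5, 1, 2, 4, 3
Rank VO₂max: 3, 4, 2, 5, 1
d = rank(HR) − rank(VO₂max): 2, -3, 0, -1, 2; Σd² = 18
ρ = 1 − 6Σd² / [n(n²−1)] = 1 − 6×18 / (5×24) = 1 − 108/120 ≈ 0.100

0.100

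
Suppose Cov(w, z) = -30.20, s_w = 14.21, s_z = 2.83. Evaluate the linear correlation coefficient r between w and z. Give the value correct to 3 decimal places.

-0.751

r = Cov(w,z) / (s_w · s_z) = -30.20 / (14.21 × 2.83)
  = -30.20 / 40.2143 ≈ -0.751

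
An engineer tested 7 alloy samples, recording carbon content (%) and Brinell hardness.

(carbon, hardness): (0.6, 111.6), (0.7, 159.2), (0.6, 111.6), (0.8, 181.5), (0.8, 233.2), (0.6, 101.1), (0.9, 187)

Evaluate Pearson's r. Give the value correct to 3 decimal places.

0.862

n = 7, Σx = 5, Σy = 1085.2, Σx² = 3.66, Σy² = 182768.46, Σxy = 806.08
nΣxy − ΣxΣy = 5642.56 − 5426 = 216.56
nΣx² − (Σx)² = 25.62 − 25 = 0.62; nΣy² − (Σy)² = 1279379.22 − 1177659.04 = 101720.18
r = 216.56 / √(0.62 × 101720.18) = 216.56 / 251.1305 ≈ 0.862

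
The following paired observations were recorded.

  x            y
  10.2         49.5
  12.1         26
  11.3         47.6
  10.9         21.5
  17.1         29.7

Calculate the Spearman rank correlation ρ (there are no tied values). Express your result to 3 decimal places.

Rank x: 1, 4, 3, 2, 5
Rank y: 5, 2, 4, 1, 3
d = rank(x) − rank(y): -4, 2, -1, 1, 2; Σd² = 26
ρ = 1 − 6Σd² / [n(n²−1)] = 1 − 6×26 / (5×24) = 1 − 156/120 ≈ -0.300

-0.300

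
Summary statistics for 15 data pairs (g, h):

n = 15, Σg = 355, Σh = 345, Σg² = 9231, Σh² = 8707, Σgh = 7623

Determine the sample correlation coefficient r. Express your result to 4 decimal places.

r = (nΣgh − ΣgΣh) / √[(nΣg² − (Σg)²)(nΣh² − (Σh)²)]
Numerator: 15×7623 − 355×345 = -8130
Denominator: √[(138465 − 126025)(130605 − 119025)] = √[12440 × 11580] = 12002.2998
r = -8130 / 12002.2998 ≈ -0.6774

-0.6774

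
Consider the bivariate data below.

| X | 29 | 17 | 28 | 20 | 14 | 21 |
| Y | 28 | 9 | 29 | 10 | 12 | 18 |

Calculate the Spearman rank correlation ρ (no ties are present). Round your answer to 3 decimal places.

Rank X: 6, 2, 5, 3, 1, 4
Rank Y: 5, 1, 6, 2, 3, 4
d = rank(X) − rank(Y): 1, 1, -1, 1, -2, 0; Σd² = 8
ρ = 1 − 6Σd² / [n(n²−1)] = 1 − 6×8 / (6×35) = 1 − 48/210 ≈ 0.771

0.771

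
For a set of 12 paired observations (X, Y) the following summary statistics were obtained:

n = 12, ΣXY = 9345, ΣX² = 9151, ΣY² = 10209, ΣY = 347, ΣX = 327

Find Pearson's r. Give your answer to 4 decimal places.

r = (nΣXY − ΣXΣY) / √[(nΣX² − (ΣX)²)(nΣY² − (ΣY)²)]
Numerator: 12×9345 − 327×347 = -1329
Denominator: √[(109812 − 106929)(122508 − 120409)] = √[2883 × 2099] = 2459.9628
r = -1329 / 2459.9628 ≈ -0.5403

-0.5403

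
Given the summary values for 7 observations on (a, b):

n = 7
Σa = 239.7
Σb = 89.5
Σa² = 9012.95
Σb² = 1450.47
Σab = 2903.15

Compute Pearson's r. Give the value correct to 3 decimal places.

r = (nΣab − ΣaΣb) / √[(nΣa² − (Σa)²)(nΣb² − (Σb)²)]
Numerator: 7×2903.15 − 239.7×89.5 = -1131.1
Denominator: √[(63090.65 − 57456.09)(10153.29 − 8010.25)] = √[5634.56 × 2143.04] = 3474.9227
r = -1131.1 / 3474.9227 ≈ -0.326

-0.326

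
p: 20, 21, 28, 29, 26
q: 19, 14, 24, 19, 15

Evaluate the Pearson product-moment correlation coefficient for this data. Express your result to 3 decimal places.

0.466

n = 5, Σp = 124, Σq = 91, Σp² = 3142, Σq² = 1719, Σpq = 2287
nΣpq − ΣpΣq = 11435 − 11284 = 151
nΣp² − (Σp)² = 15710 − 15376 = 334; nΣq² − (Σq)² = 8595 − 8281 = 314
r = 151 / √(334 × 314) = 151 / 323.8456 ≈ 0.466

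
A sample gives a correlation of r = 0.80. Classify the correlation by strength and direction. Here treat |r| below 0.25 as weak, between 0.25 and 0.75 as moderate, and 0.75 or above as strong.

strong positive

r = 0.80 > 0 so the relationship is positive.
|r| = 0.80, which falls in the strong range.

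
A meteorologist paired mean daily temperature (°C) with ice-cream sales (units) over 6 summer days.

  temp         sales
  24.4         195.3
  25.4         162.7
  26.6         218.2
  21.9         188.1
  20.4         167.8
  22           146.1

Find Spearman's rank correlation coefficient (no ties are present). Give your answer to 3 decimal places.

Rank temp: 4, 5, 6, 2, 1, 3
Rank sales: 5, 2, 6, 4, 3, 1
d = rank(temp) − rank(sales): -1, 3, 0, -2, -2, 2; Σd² = 22
ρ = 1 − 6Σd² / [n(n²−1)] = 1 − 6×22 / (6×35) = 1 − 132/210 ≈ 0.371

0.371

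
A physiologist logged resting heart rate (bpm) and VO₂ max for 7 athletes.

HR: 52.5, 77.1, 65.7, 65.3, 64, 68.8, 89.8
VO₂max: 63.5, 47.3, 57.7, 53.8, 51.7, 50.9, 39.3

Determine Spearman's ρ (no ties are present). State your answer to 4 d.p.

Rank HR: 1, 6, 4, 3, 2, 5, 7
Rank VO₂max: 7, 2, 6, 5, 4, 3, 1
d = rank(HR) − rank(VO₂max): -6, 4, -2, -2, -2, 2, 6; Σd² = 104
ρ = 1 − 6Σd² / [n(n²−1)] = 1 − 6×104 / (7×48) = 1 − 624/336 ≈ -0.8571

-0.8571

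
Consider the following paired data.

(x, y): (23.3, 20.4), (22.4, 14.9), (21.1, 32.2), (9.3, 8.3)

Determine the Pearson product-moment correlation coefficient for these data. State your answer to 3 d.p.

0.622

n = 4, Σx = 76.1, Σy = 75.8, Σx² = 1576.35, Σy² = 1743.9, Σxy = 1565.69
nΣxy − ΣxΣy = 6262.76 − 5768.38 = 494.38
nΣx² − (Σx)² = 6305.4 − 5791.21 = 514.19; nΣy² − (Σy)² = 6975.6 − 5745.64 = 1229.96
r = 494.38 / √(514.19 × 1229.96) = 494.38 / 795.2566 ≈ 0.622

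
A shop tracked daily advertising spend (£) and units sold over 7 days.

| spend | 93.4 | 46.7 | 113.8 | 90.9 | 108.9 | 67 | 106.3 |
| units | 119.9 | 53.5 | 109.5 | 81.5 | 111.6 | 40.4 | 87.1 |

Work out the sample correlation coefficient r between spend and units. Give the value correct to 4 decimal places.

0.8141

n = 7, Σx = 627, Σy = 603.5, Σx² = 59765.6, Σy² = 57543.89, Σxy = 57685.33
nΣxy − ΣxΣy = 403797.31 − 378394.5 = 25402.81
nΣx² − (Σx)² = 418359.2 − 393129 = 25230.2; nΣy² − (Σy)² = 402807.23 − 364212.25 = 38594.98
r = 25402.81 / √(25230.2 × 38594.98) = 25402.81 / 31205.1128 ≈ 0.8141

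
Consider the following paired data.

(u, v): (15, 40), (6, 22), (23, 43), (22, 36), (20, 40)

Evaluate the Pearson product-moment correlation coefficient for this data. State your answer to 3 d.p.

0.860

n = 5, Σu = 86, Σv = 181, Σu² = 1674, Σv² = 6829, Σuv = 3313
nΣuv − ΣuΣv = 16565 − 15566 = 999
nΣu² − (Σu)² = 8370 − 7396 = 974; nΣv² − (Σv)² = 34145 − 32761 = 1384
r = 999 / √(974 × 1384) = 999 / 1161.0409 ≈ 0.860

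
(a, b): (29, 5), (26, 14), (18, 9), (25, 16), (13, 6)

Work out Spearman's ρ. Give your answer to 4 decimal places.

-0.1000

Rank a: 5, 4, 2, 3, 1
Rank b: 1, 4, 3, 5, 2
d = rank(a) − rank(b): 4, 0, -1, -2, -1; Σd² = 22
ρ = 1 − 6Σd² / [n(n²−1)] = 1 − 6×22 / (5×24) = 1 − 132/120 ≈ -0.1000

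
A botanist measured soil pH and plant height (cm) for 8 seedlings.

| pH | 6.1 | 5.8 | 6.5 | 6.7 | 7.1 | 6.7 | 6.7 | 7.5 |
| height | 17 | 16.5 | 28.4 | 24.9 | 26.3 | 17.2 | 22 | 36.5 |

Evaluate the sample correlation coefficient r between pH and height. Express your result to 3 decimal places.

n = 8, Σx = 53.1, Σy = 188.8, Σx² = 354.43, Σy² = 4791.6, Σxy = 1273.95
nΣxy − ΣxΣy = 10191.6 − 10025.28 = 166.32
nΣx² − (Σx)² = 2835.44 − 2819.61 = 15.83; nΣy² − (Σy)² = 38332.8 − 35645.44 = 2687.36
r = 166.32 / √(15.83 × 2687.36) = 166.32 / 206.2545 ≈ 0.806

0.806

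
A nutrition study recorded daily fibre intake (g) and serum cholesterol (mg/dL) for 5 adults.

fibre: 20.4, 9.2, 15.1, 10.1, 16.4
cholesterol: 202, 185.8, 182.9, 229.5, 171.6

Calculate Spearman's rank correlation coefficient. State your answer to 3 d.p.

-0.200

Rank fibre: 5, 1, 3, 2, 4
Rank cholesterol: 4, 3, 2, 5, 1
d = rank(fibre) − rank(cholesterol): 1, -2, 1, -3, 3; Σd² = 24
ρ = 1 − 6Σd² / [n(n²−1)] = 1 − 6×24 / (5×24) = 1 − 144/120 ≈ -0.200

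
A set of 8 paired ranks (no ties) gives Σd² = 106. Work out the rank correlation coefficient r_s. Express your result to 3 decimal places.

-0.262

ρ = 1 − 6Σd² / [n(n²−1)] = 1 − 6×106 / (8×63)
  = 1 − 636/504 = 1 − 1.2619 ≈ -0.262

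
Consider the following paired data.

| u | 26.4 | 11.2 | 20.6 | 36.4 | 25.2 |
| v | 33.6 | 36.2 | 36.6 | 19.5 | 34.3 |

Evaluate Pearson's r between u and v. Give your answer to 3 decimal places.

-0.834

n = 5, Σu = 119.8, Σv = 160.2, Σu² = 3206.76, Σv² = 5335.7, Σuv = 3620.6
nΣuv − ΣuΣv = 18103 − 19191.96 = -1088.96
nΣu² − (Σu)² = 16033.8 − 14352.04 = 1681.76; nΣv² − (Σv)² = 26678.5 − 25664.04 = 1014.46
r = -1088.96 / √(1681.76 × 1014.46) = -1088.96 / 1306.1693 ≈ -0.834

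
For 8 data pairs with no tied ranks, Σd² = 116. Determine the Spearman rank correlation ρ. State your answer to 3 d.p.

ρ = 1 − 6Σd² / [n(n²−1)] = 1 − 6×116 / (8×63)
  = 1 − 696/504 = 1 − 1.3810 ≈ -0.381

-0.381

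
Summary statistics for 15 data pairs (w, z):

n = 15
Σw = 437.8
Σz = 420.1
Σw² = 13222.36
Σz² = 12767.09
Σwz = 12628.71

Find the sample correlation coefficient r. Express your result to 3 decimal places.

r = (nΣwz − ΣwΣz) / √[(nΣw² − (Σw)²)(nΣz² − (Σz)²)]
Numerator: 15×12628.71 − 437.8×420.1 = 5510.87
Denominator: √[(198335.4 − 191668.84)(191506.35 − 176484.01)] = √[6666.56 × 15022.34] = 10007.3638
r = 5510.87 / 10007.3638 ≈ 0.551

0.551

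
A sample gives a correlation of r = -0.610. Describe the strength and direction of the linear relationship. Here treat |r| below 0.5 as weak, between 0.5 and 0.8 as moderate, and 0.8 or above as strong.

moderate negative

r = -0.610 < 0 so the relationship is negative.
|r| = 0.610, which falls in the moderate range.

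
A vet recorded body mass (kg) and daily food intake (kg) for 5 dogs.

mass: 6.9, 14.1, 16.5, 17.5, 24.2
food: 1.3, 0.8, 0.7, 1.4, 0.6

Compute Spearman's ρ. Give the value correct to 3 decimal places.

Rank mass: 1, 2, 3, 4, 5
Rank food: 4, 3, 2, 5, 1
d = rank(mass) − rank(food): -3, -1, 1, -1, 4; Σd² = 28
ρ = 1 − 6Σd² / [n(n²−1)] = 1 − 6×28 / (5×24) = 1 − 168/120 ≈ -0.400

-0.400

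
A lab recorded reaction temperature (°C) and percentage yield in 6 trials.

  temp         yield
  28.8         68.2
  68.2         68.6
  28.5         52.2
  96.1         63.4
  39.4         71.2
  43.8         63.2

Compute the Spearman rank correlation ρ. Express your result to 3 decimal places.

0.257

Rank temp: 2, 5, 1, 6, 3, 4
Rank yield: 4, 5, 1, 3, 6, 2
d = rank(temp) − rank(yield): -2, 0, 0, 3, -3, 2; Σd² = 26
ρ = 1 − 6Σd² / [n(n²−1)] = 1 − 6×26 / (6×35) = 1 − 156/210 ≈ 0.257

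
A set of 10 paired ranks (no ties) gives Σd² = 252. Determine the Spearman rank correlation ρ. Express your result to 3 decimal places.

-0.527

ρ = 1 − 6Σd² / [n(n²−1)] = 1 − 6×252 / (10×99)
  = 1 − 1512/990 = 1 − 1.5273 ≈ -0.527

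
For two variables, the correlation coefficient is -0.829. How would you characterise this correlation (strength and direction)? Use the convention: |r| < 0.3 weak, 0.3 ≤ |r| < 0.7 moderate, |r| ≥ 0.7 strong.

strong negative

r = -0.829 < 0 so the relationship is negative.
|r| = 0.829, which falls in the strong range.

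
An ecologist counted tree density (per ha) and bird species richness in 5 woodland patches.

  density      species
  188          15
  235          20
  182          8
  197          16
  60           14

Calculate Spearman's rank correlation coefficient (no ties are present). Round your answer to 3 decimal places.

0.900

Rank density: 3, 5, 2, 4, 1
Rank species: 3, 5, 1, 4, 2
d = rank(density) − rank(species): 0, 0, 1, 0, -1; Σd² = 2
ρ = 1 − 6Σd² / [n(n²−1)] = 1 − 6×2 / (5×24) = 1 − 12/120 ≈ 0.900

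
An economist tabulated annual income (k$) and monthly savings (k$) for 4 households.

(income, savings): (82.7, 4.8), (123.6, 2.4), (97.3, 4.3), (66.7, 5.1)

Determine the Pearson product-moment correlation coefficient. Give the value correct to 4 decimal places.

-0.9623

n = 4, Σx = 370.3, Σy = 16.6, Σx² = 36032.43, Σy² = 73.3, Σxy = 1452.16
nΣxy − ΣxΣy = 5808.64 − 6146.98 = -338.34
nΣx² − (Σx)² = 144129.72 − 137122.09 = 7007.63; nΣy² − (Σy)² = 293.2 − 275.56 = 17.64
r = -338.34 / √(7007.63 × 17.64) = -338.34 / 351.5887 ≈ -0.9623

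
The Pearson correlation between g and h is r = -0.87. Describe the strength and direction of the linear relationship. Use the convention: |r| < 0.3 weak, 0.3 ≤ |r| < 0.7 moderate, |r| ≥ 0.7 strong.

strong negative

r = -0.87 < 0 so the relationship is negative.
|r| = 0.87, which falls in the strong range.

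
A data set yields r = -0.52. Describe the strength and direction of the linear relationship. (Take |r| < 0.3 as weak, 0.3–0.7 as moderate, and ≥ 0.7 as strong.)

r = -0.52 < 0 so the relationship is negative.
|r| = 0.52, which falls in the moderate range.

moderate negative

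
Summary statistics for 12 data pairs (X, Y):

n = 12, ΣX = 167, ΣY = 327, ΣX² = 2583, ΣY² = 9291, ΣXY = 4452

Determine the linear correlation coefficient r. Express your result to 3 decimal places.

r = (nΣXY − ΣXΣY) / √[(nΣX² − (ΣX)²)(nΣY² − (ΣY)²)]
Numerator: 12×4452 − 167×327 = -1185
Denominator: √[(30996 − 27889)(111492 − 106929)] = √[3107 × 4563] = 3765.2677
r = -1185 / 3765.2677 ≈ -0.315

-0.315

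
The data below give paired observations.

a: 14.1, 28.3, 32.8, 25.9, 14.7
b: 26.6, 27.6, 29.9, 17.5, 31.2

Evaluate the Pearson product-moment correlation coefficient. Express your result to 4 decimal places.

n = 5, Σa = 115.8, Σb = 132.8, Σa² = 2962.44, Σb² = 3643.02, Σab = 3048.75
nΣab − ΣaΣb = 15243.75 − 15378.24 = -134.49
nΣa² − (Σa)² = 14812.2 − 13409.64 = 1402.56; nΣb² − (Σb)² = 18215.1 − 17635.84 = 579.26
r = -134.49 / √(1402.56 × 579.26) = -134.49 / 901.3584 ≈ -0.1492

-0.1492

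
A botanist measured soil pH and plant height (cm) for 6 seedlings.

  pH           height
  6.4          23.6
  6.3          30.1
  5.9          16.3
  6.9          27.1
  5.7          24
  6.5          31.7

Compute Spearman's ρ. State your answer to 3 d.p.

0.486

Rank pH: 4, 3, 2, 6, 1, 5
Rank height: 2, 5, 1, 4, 3, 6
d = rank(pH) − rank(height): 2, -2, 1, 2, -2, -1; Σd² = 18
ρ = 1 − 6Σd² / [n(n²−1)] = 1 − 6×18 / (6×35) = 1 − 108/210 ≈ 0.486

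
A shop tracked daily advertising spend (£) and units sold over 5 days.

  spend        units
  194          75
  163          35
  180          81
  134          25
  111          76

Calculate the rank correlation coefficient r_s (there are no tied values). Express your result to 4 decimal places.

0.2000

Rank spend: 5, 3, 4, 2, 1
Rank units: 3, 2, 5, 1, 4
d = rank(spend) − rank(units): 2, 1, -1, 1, -3; Σd² = 16
ρ = 1 − 6Σd² / [n(n²−1)] = 1 − 6×16 / (5×24) = 1 − 96/120 ≈ 0.2000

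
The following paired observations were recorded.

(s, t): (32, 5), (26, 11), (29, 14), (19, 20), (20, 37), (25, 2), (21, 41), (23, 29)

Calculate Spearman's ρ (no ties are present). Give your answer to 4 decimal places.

-0.6667

Rank s: 8, 6, 7, 1, 2, 5, 3, 4
Rank t: 2, 3, 4, 5, 7, 1, 8, 6
d = rank(s) − rank(t): 6, 3, 3, -4, -5, 4, -5, -2; Σd² = 140
ρ = 1 − 6Σd² / [n(n²−1)] = 1 − 6×140 / (8×63) = 1 − 840/504 ≈ -0.6667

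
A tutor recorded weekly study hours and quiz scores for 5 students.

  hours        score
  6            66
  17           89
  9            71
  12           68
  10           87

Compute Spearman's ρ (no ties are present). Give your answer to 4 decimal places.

0.7000

Rank hours: 1, 5, 2, 4, 3
Rank score: 1, 5, 3, 2, 4
d = rank(hours) − rank(score): 0, 0, -1, 2, -1; Σd² = 6
ρ = 1 − 6Σd² / [n(n²−1)] = 1 − 6×6 / (5×24) = 1 − 36/120 ≈ 0.7000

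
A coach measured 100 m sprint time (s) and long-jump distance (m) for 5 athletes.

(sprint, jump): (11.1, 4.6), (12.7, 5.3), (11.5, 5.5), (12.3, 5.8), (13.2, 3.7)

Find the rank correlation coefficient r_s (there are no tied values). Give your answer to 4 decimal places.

Rank sprint: 1, 4, 2, 3, 5
Rank jump: 2, 3, 4, 5, 1
d = rank(sprint) − rank(jump): -1, 1, -2, -2, 4; Σd² = 26
ρ = 1 − 6Σd² / [n(n²−1)] = 1 − 6×26 / (5×24) = 1 − 156/120 ≈ -0.3000

-0.3000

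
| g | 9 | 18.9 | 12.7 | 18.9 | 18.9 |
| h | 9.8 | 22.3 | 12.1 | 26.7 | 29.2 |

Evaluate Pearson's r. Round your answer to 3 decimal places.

0.941

n = 5, Σg = 78.4, Σh = 100.1, Σg² = 1313.92, Σh² = 2305.27, Σgh = 1719.85
nΣgh − ΣgΣh = 8599.25 − 7847.84 = 751.41
nΣg² − (Σg)² = 6569.6 − 6146.56 = 423.04; nΣh² − (Σh)² = 11526.35 − 10020.01 = 1506.34
r = 751.41 / √(423.04 × 1506.34) = 751.41 / 798.2744 ≈ 0.941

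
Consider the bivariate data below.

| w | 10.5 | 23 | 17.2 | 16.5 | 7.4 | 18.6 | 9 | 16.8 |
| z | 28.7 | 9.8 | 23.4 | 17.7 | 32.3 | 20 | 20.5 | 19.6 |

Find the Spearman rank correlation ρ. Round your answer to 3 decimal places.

-0.667

Rank w: 3, 8, 6, 4, 1, 7, 2, 5
Rank z: 7, 1, 6, 2, 8, 4, 5, 3
d = rank(w) − rank(z): -4, 7, 0, 2, -7, 3, -3, 2; Σd² = 140
ρ = 1 − 6Σd² / [n(n²−1)] = 1 − 6×140 / (8×63) = 1 − 840/504 ≈ -0.667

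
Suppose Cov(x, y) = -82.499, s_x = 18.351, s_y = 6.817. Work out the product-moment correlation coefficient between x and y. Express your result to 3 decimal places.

-0.659

r = Cov(x,y) / (s_x · s_y) = -82.499 / (18.351 × 6.817)
  = -82.499 / 125.0988 ≈ -0.659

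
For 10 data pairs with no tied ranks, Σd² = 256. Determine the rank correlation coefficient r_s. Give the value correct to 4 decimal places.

ρ = 1 − 6Σd² / [n(n²−1)] = 1 − 6×256 / (10×99)
  = 1 − 1536/990 = 1 − 1.55152 ≈ -0.5515

-0.5515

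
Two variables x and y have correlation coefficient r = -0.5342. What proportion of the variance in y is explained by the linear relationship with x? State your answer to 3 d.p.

r² = (-0.5342)² = 0.285

0.285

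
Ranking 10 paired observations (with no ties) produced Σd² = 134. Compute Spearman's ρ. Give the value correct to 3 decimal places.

0.188

ρ = 1 − 6Σd² / [n(n²−1)] = 1 − 6×134 / (10×99)
  = 1 − 804/990 = 1 − 0.8121 ≈ 0.188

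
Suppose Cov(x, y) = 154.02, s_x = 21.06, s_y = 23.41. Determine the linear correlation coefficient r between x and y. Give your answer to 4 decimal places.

0.3124

r = Cov(x,y) / (s_x · s_y) = 154.02 / (21.06 × 23.41)
  = 154.02 / 493.0146 ≈ 0.3124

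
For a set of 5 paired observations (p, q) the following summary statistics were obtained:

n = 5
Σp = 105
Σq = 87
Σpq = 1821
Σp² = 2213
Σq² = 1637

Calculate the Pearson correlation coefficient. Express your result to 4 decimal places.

-0.1911

r = (nΣpq − ΣpΣq) / √[(nΣp² − (Σp)²)(nΣq² − (Σq)²)]
Numerator: 5×1821 − 105×87 = -30
Denominator: √[(11065 − 11025)(8185 − 7569)] = √[40 × 616] = 156.9713
r = -30 / 156.9713 ≈ -0.1911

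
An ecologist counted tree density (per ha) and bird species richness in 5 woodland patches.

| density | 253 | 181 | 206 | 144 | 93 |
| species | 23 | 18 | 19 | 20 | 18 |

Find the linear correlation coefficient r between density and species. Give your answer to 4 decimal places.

n = 5, Σx = 877, Σy = 98, Σx² = 168591, Σy² = 1938, Σxy = 17545
nΣxy − ΣxΣy = 87725 − 85946 = 1779
nΣx² − (Σx)² = 842955 − 769129 = 73826; nΣy² − (Σy)² = 9690 − 9604 = 86
r = 1779 / √(73826 × 86) = 1779 / 2519.7294 ≈ 0.7060

0.7060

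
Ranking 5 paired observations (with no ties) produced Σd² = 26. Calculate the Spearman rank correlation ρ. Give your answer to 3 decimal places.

-0.300

ρ = 1 − 6Σd² / [n(n²−1)] = 1 − 6×26 / (5×24)
  = 1 − 156/120 = 1 − 1.3000 ≈ -0.300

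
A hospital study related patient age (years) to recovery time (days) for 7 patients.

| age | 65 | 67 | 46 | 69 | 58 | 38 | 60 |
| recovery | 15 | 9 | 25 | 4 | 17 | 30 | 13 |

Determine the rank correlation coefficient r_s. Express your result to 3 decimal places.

Rank age: 5, 6, 2, 7, 3, 1, 4
Rank recovery: 4, 2, 6, 1, 5, 7, 3
d = rank(age) − rank(recovery): 1, 4, -4, 6, -2, -6, 1; Σd² = 110
ρ = 1 − 6Σd² / [n(n²−1)] = 1 − 6×110 / (7×48) = 1 − 660/336 ≈ -0.964

-0.964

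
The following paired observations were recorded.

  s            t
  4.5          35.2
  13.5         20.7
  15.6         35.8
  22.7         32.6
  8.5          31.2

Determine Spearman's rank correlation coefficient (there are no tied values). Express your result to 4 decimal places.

Rank s: 1, 3, 4, 5, 2
Rank t: 4, 1, 5, 3, 2
d = rank(s) − rank(t): -3, 2, -1, 2, 0; Σd² = 18
ρ = 1 − 6Σd² / [n(n²−1)] = 1 − 6×18 / (5×24) = 1 − 108/120 ≈ 0.1000

0.1000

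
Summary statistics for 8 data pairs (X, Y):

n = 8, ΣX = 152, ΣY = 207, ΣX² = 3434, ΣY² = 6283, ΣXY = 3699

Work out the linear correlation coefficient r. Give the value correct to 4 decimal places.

-0.3289

r = (nΣXY − ΣXΣY) / √[(nΣX² − (ΣX)²)(nΣY² − (ΣY)²)]
Numerator: 8×3699 − 152×207 = -1872
Denominator: √[(27472 − 23104)(50264 − 42849)] = √[4368 × 7415] = 5691.1089
r = -1872 / 5691.1089 ≈ -0.3289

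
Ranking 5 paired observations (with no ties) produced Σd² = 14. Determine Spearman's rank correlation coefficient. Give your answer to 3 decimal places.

ρ = 1 − 6Σd² / [n(n²−1)] = 1 − 6×14 / (5×24)
  = 1 − 84/120 = 1 − 0.7000 ≈ 0.300

0.300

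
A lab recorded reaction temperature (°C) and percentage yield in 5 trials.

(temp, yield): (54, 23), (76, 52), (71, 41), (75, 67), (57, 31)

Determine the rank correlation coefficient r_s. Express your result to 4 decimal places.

0.9000

Rank temp: 1, 5, 3, 4, 2
Rank yield: 1, 4, 3, 5, 2
d = rank(temp) − rank(yield): 0, 1, 0, -1, 0; Σd² = 2
ρ = 1 − 6Σd² / [n(n²−1)] = 1 − 6×2 / (5×24) = 1 − 12/120 ≈ 0.9000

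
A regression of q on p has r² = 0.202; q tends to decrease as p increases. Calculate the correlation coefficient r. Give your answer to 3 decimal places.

-0.449

|r| = √0.202 = 0.449
The association is negative, so r = −0.449.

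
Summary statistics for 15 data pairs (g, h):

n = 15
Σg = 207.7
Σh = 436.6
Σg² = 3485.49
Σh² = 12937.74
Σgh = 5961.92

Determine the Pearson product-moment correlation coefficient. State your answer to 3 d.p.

-0.223

r = (nΣgh − ΣgΣh) / √[(nΣg² − (Σg)²)(nΣh² − (Σh)²)]
Numerator: 15×5961.92 − 207.7×436.6 = -1253.02
Denominator: √[(52282.35 − 43139.29)(194066.1 − 190619.56)] = √[9143.06 × 3446.54] = 5613.5481
r = -1253.02 / 5613.5481 ≈ -0.223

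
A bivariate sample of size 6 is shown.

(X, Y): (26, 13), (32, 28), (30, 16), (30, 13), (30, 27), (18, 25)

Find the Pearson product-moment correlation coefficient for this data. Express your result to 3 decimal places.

n = 6, ΣX = 166, ΣY = 122, ΣX² = 4724, ΣY² = 2732, ΣXY = 3364
nΣXY − ΣXΣY = 20184 − 20252 = -68
nΣX² − (ΣX)² = 28344 − 27556 = 788; nΣY² − (ΣY)² = 16392 − 14884 = 1508
r = -68 / √(788 × 1508) = -68 / 1090.0936 ≈ -0.062

-0.062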